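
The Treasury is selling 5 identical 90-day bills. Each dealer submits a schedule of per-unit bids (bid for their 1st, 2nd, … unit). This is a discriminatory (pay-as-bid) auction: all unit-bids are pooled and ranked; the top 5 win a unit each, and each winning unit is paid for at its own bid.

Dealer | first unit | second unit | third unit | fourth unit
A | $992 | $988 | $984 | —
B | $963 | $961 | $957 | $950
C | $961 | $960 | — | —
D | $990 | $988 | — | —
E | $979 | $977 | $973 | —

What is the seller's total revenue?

Total revenue: $4,942

Pooled unit-bids ranked (top 5): 992 (A-1), 990 (D-1), 988 (A-2), 988 (D-2), 984 (A-3)
Next rejected bid: $979 (not a price — pay-as-bid).
Each winning unit pays its own bid.
Revenue = 992 + 990 + 988 + 988 + 984 = $4,942.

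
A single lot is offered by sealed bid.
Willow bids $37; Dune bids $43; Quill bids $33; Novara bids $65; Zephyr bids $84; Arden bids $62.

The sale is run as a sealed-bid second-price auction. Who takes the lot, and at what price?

Rule: the highest bidder wins and pays the second-highest bid.
Bids in order: 84 (Zephyr) > 65 (Novara) > 62 (Arden) > 43 (Dune) > 37 (Willow) > 33 (Quill)
Zephyr is highest; pays the second-highest bid, $65.

Zephyr pays $65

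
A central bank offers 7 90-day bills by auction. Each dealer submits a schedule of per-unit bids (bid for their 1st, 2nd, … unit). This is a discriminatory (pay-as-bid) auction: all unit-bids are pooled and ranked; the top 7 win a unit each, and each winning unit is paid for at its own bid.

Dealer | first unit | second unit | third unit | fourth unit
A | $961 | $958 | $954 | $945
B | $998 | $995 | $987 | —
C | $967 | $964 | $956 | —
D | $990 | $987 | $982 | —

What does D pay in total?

Merging the schedules and taking the best 7: 998 (B-1), 995 (B-2), 990 (D-1), 987 (B-3), 987 (D-2), 982 (D-3), 967 (C-1)
Next rejected bid: $964 (not a price — pay-as-bid).
D's winning unit-bids: 990 + 987 + 982 = $2,959.

D pays $2,959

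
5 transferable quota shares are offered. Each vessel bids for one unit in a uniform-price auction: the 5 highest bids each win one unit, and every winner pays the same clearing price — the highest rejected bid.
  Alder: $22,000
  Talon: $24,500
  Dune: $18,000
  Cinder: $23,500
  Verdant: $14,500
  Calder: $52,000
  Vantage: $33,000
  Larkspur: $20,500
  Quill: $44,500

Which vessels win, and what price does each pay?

Bids ranked high→low: 52,000 (Calder), 44,500 (Quill), 33,000 (Vantage), 24,500 (Talon), 23,500 (Cinder), 22,000 (Alder), 20,500 (Larkspur), …
Winners (5 units): Calder, Quill, Vantage, Talon, Cinder.
Highest unsuccessful bid: $22,000 → clearing price.

Calder, Quill, Vantage, Talon, Cinder; each pays $22,000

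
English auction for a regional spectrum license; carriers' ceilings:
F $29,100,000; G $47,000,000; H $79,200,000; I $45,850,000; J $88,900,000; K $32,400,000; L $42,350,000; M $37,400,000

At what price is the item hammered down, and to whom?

Limits ranked: 88,900,000 (J) > 79,200,000 (H) > 47,000,000 (G) > 45,850,000 (I) > 42,350,000 (L) > 37,400,000 (M) > …
Bidding ends when H exits at $79,200,000; J takes it.

J wins at $79,200,000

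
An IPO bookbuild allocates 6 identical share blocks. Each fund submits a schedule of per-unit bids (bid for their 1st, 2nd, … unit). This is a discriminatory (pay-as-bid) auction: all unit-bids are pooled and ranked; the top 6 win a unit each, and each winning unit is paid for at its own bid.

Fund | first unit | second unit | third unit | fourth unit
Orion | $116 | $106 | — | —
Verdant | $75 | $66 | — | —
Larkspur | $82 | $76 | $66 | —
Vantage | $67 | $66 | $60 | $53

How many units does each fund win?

Larkspur 2, Orion 2, Vantage 1, Verdant 1

Merging the schedules and taking the best 6: 116 (Orion-1), 106 (Orion-2), 82 (Larkspur-1), 76 (Larkspur-2), 75 (Verdant-1), 67 (Vantage-1)
Next rejected bid: $66 (not a price — pay-as-bid).
Allocation: Larkspur 2, Orion 2, Vantage 1, Verdant 1.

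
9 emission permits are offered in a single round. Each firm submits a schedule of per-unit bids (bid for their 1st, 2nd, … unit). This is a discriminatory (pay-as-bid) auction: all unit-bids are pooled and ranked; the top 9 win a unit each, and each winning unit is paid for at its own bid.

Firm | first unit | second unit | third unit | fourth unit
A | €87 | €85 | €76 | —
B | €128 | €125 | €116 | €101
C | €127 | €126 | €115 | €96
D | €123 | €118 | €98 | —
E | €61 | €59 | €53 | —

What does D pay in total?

D pays €241

All unit-bids, highest first — top 9: 128 (B-1), 127 (C-1), 126 (C-2), 125 (B-2), 123 (D-1), 118 (D-2), 116 (B-3), 115 (C-3), 101 (B-4)
Next rejected bid: €98 (not a price — pay-as-bid).
D's winning unit-bids: 123 + 118 = €241.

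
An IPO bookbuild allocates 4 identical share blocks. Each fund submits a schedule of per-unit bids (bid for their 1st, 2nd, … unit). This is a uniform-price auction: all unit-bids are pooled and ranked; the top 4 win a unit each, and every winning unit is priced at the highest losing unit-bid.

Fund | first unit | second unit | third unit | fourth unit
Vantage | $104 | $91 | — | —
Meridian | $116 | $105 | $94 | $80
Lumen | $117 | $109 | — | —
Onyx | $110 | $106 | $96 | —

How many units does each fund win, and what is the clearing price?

Lumen 2, Meridian 1, Onyx 1; clearing price $106

All unit-bids, highest first — top 4: 117 (Lumen-1), 116 (Meridian-1), 110 (Onyx-1), 109 (Lumen-2)
Highest rejected unit-bid = $106.
Allocation: Lumen 2, Meridian 1, Onyx 1.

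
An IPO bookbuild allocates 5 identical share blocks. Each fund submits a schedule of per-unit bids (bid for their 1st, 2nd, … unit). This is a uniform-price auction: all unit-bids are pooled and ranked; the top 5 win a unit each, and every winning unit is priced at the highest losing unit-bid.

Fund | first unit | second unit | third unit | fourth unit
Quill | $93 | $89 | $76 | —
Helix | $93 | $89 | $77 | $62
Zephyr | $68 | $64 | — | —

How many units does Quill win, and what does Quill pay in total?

Quill: 2 units, pays $152

Merging the schedules and taking the best 5: 93 (Quill-1), 93 (Helix-1), 89 (Quill-2), 89 (Helix-2), 77 (Helix-3)
Highest rejected unit-bid = $76.
Quill wins 2 unit(s) at $76 each.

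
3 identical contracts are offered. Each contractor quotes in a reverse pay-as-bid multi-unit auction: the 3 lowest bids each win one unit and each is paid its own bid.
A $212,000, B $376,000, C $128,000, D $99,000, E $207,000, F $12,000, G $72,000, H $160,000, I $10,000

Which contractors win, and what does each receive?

Sorting: 10,000 (I), 12,000 (F), 72,000 (G), 99,000 (D), 128,000 (C), …
Lowest 3: I, F, G.
Each winner is paid its own bid: I $10,000, F $12,000, G $72,000.

I $10,000, F $12,000, G $72,000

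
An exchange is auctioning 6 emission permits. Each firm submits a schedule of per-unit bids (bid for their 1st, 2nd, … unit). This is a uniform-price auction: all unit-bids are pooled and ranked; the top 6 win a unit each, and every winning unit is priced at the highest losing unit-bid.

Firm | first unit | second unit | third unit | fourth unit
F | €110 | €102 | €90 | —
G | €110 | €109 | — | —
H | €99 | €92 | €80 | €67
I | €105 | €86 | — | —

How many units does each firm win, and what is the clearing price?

F 2, G 2, H 1, I 1; clearing price €92

Merging the schedules and taking the best 6: 110 (F-1), 110 (G-1), 109 (G-2), 105 (I-1), 102 (F-2), 99 (H-1)
First bid not allocated: €92.
Allocation: F 2, G 2, H 1, I 1.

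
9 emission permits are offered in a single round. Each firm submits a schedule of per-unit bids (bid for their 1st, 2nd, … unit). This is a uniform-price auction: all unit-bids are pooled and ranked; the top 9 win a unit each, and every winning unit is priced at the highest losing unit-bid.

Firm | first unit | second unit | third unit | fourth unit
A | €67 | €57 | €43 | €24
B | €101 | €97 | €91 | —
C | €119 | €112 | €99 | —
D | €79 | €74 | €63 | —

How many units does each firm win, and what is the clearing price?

A 1, B 3, C 3, D 2; clearing price €63

Merging the schedules and taking the best 9: 119 (C-1), 112 (C-2), 101 (B-1), 99 (C-3), 97 (B-2), 91 (B-3), 79 (D-1), 74 (D-2), 67 (A-1)
Highest rejected unit-bid = €63.
Allocation: A 1, B 3, C 3, D 2.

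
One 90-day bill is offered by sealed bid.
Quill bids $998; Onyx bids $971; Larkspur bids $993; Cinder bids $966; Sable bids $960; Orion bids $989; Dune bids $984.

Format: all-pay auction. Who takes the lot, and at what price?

Bids ranked: 998 (Quill) > 993 (Larkspur) > 989 (Orion) > 984 (Dune) > 971 (Onyx) > 966 (Cinder) > …
Quill wins with the top bid; all bids are sunk regardless.

Quill pays $998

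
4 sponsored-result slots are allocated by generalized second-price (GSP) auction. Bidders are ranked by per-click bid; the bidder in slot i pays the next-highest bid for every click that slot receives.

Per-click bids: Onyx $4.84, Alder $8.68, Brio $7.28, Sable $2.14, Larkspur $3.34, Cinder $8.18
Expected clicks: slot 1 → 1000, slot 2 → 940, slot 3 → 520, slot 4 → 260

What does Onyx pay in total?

Onyx pays $868.40

Per-click bids in order: $8.68 (Alder) > $8.18 (Cinder) > $7.28 (Brio) > $4.84 (Onyx) > $3.34 (Larkspur) > …
Onyx holds slot 4 → pays next bid $3.34 × 260 clicks = $868.40.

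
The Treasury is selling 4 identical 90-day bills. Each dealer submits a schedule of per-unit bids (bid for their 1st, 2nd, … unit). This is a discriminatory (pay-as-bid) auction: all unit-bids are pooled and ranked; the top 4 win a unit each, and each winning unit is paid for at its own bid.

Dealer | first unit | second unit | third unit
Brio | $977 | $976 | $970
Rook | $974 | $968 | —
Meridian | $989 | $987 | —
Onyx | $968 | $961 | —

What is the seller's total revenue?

Total revenue: $3,929

Pooled unit-bids ranked (top 4): 989 (Meridian-1), 987 (Meridian-2), 977 (Brio-1), 976 (Brio-2)
Next rejected bid: $974 (not a price — pay-as-bid).
Each winning unit pays its own bid.
Revenue = 989 + 987 + 977 + 976 = $3,929.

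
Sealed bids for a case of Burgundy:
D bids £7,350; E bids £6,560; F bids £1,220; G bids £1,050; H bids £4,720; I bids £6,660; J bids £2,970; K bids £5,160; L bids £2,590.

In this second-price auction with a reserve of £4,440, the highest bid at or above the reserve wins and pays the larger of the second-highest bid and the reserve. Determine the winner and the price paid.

Bids ranked: 7,350 (D) > 6,660 (I) > 6,560 (E) > 5,160 (K) > 4,720 (H) > 2,970 (J) > …
D has the top bid at or above the reserve (£7,350).
Second-highest bid £6,660 exceeds the reserve £4,440 → payment £6,660.

D pays £6,660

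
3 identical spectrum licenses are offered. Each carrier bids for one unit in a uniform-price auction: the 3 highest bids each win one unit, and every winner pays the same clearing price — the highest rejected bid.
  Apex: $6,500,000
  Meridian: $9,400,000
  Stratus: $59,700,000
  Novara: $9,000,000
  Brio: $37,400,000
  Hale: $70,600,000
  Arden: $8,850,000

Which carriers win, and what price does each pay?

Ordering the bids: 70,600,000 (Hale), 59,700,000 (Stratus), 37,400,000 (Brio), 9,400,000 (Meridian), 9,000,000 (Novara), …
The 3 highest are Hale, Stratus, Brio.
First losing bid is Meridian's $9,400,000, which sets the uniform price.

Hale, Stratus, Brio; each pays $9,400,000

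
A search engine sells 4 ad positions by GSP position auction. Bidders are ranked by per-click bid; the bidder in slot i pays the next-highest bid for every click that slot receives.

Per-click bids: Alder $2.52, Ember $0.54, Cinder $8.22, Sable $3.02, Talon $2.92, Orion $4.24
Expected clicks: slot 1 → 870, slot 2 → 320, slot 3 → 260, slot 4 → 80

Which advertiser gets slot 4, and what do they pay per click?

Per-click bids in order: $8.22 (Cinder) > $4.24 (Orion) > $3.02 (Sable) > $2.92 (Talon) > $2.52 (Alder) > …
Slot 4 goes to the fourth-ranked bidder, Talon, who pays the next bid down: $2.52/click.

Talon; $2.52 per click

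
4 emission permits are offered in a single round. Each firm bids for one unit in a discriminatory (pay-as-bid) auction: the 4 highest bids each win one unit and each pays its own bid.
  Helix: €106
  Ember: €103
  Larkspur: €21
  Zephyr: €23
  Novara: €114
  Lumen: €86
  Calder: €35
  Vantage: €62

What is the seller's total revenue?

Ordering the bids: 114 (Novara), 106 (Helix), 103 (Ember), 86 (Lumen), 62 (Vantage), 35 (Calder), …
Winners (4 units): Novara, Helix, Ember, Lumen.
Total revenue = 114 + 106 + 103 + 86 = €409.

Total revenue: €409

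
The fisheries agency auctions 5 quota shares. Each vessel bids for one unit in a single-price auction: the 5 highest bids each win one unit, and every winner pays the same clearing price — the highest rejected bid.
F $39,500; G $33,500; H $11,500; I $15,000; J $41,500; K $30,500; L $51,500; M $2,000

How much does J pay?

J pays $15,000

Ordering the bids: 51,500 (L), 41,500 (J), 39,500 (F), 33,500 (G), 30,500 (K), 15,000 (I), 11,500 (H), …
The 5 highest are L, J, F, G, K.
Highest unsuccessful bid: $15,000 → clearing price.
J wins → pays $15,000.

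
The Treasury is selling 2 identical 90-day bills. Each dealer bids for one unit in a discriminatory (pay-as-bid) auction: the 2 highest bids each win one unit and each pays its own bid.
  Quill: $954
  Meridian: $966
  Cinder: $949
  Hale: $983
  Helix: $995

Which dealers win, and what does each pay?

Helix $995, Hale $983

Sorting: 995 (Helix), 983 (Hale), 966 (Meridian), 954 (Quill), …
Winners (2 units): Helix, Hale.
Each winner pays its own bid: Helix $995, Hale $983.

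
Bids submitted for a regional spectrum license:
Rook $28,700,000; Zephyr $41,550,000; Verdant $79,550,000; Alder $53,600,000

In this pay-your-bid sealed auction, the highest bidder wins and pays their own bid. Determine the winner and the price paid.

Bids ranked: 79,550,000 (Verdant) > 53,600,000 (Alder) > 41,550,000 (Zephyr) > 28,700,000 (Rook)
First-price: Verdant pays what they bid, $79,550,000.

Verdant pays $79,550,000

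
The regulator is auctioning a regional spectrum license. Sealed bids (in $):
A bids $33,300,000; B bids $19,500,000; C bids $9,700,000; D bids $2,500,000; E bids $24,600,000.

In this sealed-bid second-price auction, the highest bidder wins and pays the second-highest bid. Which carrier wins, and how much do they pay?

A pays $24,600,000

Rule: the highest bidder wins and pays the second-highest bid.
Bids ranked: 33,300,000 (A) > 24,600,000 (E) > 19,500,000 (B) > 9,700,000 (C) > 2,500,000 (D)
A is highest; pays the second-highest bid, $24,600,000.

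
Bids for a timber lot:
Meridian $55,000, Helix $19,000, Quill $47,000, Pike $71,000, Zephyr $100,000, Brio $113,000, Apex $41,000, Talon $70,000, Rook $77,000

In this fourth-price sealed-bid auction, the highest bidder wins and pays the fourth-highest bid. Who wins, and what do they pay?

Fourth-price sealed-bid auction: the highest bidder wins and pays the fourth-highest bid.
Bids ranked: 113,000 (Brio) > 100,000 (Zephyr) > 77,000 (Rook) > 71,000 (Pike) > 70,000 (Talon) > 55,000 (Meridian) > …
Brio is highest; pays the fourth-highest bid, $71,000.

Brio pays $71,000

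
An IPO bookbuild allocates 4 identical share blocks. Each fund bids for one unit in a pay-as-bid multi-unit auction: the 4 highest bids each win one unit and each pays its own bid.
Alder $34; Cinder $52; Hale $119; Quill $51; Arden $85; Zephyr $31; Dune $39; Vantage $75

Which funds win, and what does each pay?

Ordering the bids: 119 (Hale), 85 (Arden), 75 (Vantage), 52 (Cinder), 51 (Quill), 39 (Dune), …
Top 4: Hale, Arden, Vantage, Cinder.
Each winner pays its own bid: Hale $119, Arden $85, Vantage $75, Cinder $52.

Hale $119, Arden $85, Vantage $75, Cinder $52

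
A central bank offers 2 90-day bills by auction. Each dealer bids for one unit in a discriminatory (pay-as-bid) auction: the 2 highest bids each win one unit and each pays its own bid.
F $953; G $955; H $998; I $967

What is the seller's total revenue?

Total revenue: $1,965

Sorting: 998 (H), 967 (I), 955 (G), 953 (F)
Winners (2 units): H, I.
Total revenue = 998 + 967 = $1,965.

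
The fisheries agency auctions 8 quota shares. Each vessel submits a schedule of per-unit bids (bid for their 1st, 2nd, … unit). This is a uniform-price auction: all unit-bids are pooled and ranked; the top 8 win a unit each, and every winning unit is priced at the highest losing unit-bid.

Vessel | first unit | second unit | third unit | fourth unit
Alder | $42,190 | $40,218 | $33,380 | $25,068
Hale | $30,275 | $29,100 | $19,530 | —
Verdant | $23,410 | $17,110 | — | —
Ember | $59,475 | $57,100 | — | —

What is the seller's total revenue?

Pooled unit-bids ranked (top 8): 59,475 (Ember-1), 57,100 (Ember-2), 42,190 (Alder-1), 40,218 (Alder-2), 33,380 (Alder-3), 30,275 (Hale-1), 29,100 (Hale-2), 25,068 (Alder-4)
Highest rejected unit-bid = $23,410.
Allocation: Alder 4, Ember 2, Hale 2. Every unit priced at $23,410.
Revenue = 8 × 23,410 = $187,280.

Total revenue: $187,280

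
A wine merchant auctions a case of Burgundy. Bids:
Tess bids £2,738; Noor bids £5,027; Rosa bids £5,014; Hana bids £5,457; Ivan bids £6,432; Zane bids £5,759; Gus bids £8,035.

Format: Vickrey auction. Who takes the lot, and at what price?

Gus pays £6,432

Bids in order: 8,035 (Gus) > 6,432 (Ivan) > 5,759 (Zane) > 5,457 (Hana) > 5,027 (Noor) > 5,014 (Rosa) > …
Gus wins with the highest bid; price is set by the runner-up at £6,432.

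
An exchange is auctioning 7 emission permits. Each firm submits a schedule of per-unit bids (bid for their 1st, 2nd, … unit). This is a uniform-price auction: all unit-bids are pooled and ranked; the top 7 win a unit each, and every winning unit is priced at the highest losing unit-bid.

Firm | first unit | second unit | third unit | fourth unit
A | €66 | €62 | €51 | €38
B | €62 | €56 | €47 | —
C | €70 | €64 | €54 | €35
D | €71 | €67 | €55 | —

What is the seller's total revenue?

Merging the schedules and taking the best 7: 71 (D-1), 70 (C-1), 67 (D-2), 66 (A-1), 64 (C-2), 62 (A-2), 62 (B-1)
First bid not allocated: €56.
Allocation: A 2, B 1, C 2, D 2. Every unit priced at €56.
Revenue = 7 × 56 = €392.

Total revenue: €392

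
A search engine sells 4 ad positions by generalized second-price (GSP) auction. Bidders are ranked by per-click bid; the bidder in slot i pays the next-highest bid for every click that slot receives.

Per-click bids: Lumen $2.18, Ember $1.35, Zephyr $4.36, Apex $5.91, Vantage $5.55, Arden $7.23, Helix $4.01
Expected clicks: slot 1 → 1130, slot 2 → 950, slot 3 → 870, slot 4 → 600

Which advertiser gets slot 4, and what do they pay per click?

Zephyr; $4.01 per click

Per-click bids in order: $7.23 (Arden) > $5.91 (Apex) > $5.55 (Vantage) > $4.36 (Zephyr) > $4.01 (Helix) > …
Slot 4 goes to the fourth-ranked bidder, Zephyr, who pays the next bid down: $4.01/click.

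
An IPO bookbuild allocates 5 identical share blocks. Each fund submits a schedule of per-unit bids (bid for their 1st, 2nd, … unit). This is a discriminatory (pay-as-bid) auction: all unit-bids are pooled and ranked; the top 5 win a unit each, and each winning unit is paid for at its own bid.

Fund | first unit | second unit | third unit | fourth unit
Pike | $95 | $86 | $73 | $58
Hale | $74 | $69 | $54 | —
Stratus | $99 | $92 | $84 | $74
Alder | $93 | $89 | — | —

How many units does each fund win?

Alder 2, Pike 1, Stratus 2

All unit-bids, highest first — top 5: 99 (Stratus-1), 95 (Pike-1), 93 (Alder-1), 92 (Stratus-2), 89 (Alder-2)
Next rejected bid: $86 (not a price — pay-as-bid).
Allocation: Alder 2, Pike 1, Stratus 2.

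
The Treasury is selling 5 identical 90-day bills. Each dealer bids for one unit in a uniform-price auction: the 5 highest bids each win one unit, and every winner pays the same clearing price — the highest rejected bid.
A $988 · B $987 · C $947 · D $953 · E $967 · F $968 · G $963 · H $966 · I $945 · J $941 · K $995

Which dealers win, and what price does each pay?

Ordering the bids: 995 (K), 988 (A), 987 (B), 968 (F), 967 (E), 966 (H), 963 (G), …
Winners (5 units): K, A, B, F, E.
Highest unsuccessful bid: $966 → clearing price.

K, A, B, F, E; each pays $966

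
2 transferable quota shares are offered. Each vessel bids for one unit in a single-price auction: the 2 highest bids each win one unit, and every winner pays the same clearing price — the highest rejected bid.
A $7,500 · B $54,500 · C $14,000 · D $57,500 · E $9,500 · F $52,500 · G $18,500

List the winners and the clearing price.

Ordering the bids: 57,500 (D), 54,500 (B), 52,500 (F), 18,500 (G), …
The 2 highest are D, B.
First losing bid is F's $52,500, which sets the uniform price.

D, B; each pays $52,500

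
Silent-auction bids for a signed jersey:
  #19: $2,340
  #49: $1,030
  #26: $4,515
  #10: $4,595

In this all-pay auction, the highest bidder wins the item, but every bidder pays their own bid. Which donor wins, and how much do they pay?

#10 pays $4,595

Rule: the highest bidder wins the item, but every bidder pays their own bid.
Sorting bids: 4,595 (#10) > 4,515 (#26) > 2,340 (#19) > 1,030 (#49)
#10 wins with the top bid; all bids are sunk regardless.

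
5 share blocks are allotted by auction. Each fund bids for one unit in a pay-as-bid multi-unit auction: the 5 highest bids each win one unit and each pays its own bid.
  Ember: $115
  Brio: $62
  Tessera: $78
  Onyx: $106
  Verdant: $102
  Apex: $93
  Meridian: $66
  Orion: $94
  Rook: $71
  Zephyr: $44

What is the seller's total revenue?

Sorting: 115 (Ember), 106 (Onyx), 102 (Verdant), 94 (Orion), 93 (Apex), 78 (Tessera), 71 (Rook), …
Top 5: Ember, Onyx, Verdant, Orion, Apex.
Total revenue = 115 + 106 + 102 + 94 + 93 = $510.

Total revenue: $510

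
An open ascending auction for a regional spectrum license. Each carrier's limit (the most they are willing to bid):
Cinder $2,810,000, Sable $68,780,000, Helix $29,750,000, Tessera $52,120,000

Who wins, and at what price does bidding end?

Sable wins at $52,120,000

Limits in order: 68,780,000 (Sable) > 52,120,000 (Tessera) > 29,750,000 (Helix) > 2,810,000 (Cinder)
Tessera is the last rival to drop out, at $52,120,000; Sable remains and wins at that price.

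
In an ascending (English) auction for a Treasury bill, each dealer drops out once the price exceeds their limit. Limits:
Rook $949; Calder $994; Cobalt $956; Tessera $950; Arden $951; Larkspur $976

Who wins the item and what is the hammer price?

Sorting limits: 994 (Calder) > 976 (Larkspur) > 956 (Cobalt) > 951 (Arden) > 950 (Tessera) > 949 (Rook)
Once the price passes $976, only Calder is left; the hammer falls at Larkspur's limit of $976.

Calder wins at $976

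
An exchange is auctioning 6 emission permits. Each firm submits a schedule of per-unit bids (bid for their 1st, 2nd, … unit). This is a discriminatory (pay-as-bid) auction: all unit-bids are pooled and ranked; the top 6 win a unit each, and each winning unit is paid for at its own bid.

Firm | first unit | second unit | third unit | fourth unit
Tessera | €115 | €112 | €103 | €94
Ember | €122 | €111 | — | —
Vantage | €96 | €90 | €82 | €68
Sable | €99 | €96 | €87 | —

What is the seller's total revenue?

Pooled unit-bids ranked (top 6): 122 (Ember-1), 115 (Tessera-1), 112 (Tessera-2), 111 (Ember-2), 103 (Tessera-3), 99 (Sable-1)
Next rejected bid: €96 (not a price — pay-as-bid).
Each winning unit pays its own bid.
Revenue = 122 + 115 + 112 + 111 + 103 + 99 = €662.

Total revenue: €662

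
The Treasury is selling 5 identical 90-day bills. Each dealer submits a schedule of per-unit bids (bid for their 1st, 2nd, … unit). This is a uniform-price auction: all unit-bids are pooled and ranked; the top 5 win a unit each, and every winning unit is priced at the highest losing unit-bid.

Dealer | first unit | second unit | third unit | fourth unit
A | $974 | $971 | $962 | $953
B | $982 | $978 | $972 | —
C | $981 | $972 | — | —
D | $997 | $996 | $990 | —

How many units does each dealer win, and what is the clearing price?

B 1, C 1, D 3; clearing price $978

Merging the schedules and taking the best 5: 997 (D-1), 996 (D-2), 990 (D-3), 982 (B-1), 981 (C-1)
The (k+1)-th unit-bid is $978.
Allocation: B 1, C 1, D 3.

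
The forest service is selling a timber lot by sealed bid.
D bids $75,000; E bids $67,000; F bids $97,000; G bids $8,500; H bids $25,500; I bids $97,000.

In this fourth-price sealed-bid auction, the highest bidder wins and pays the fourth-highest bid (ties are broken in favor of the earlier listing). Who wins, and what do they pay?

F pays $67,000

Bids ranked: 97,000 (F) > 97,000 (I) > 75,000 (D) > 67,000 (E) > 25,500 (H) > 8,500 (G)
Tie at $97,000 → F wins by tie-break.
F is highest; pays the fourth-highest bid, $67,000.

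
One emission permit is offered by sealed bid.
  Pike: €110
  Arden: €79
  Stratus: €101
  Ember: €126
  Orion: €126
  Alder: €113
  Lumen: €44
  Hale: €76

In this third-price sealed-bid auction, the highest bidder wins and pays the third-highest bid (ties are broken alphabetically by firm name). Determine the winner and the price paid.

Ember pays €113

Third-price sealed-bid auction: the highest bidder wins and pays the third-highest bid.
Bids in order: 126 (Ember) > 126 (Orion) > 113 (Alder) > 110 (Pike) > 101 (Stratus) > 79 (Arden) > …
Ember and Orion tie at €126; tie-break gives it to Ember.
Ember wins; payment is bid #3 in the ranking = €113.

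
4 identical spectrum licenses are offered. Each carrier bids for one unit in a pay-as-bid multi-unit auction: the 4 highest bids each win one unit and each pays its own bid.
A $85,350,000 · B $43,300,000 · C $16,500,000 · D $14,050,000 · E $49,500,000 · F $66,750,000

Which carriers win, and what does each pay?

Ordering the bids: 85,350,000 (A), 66,750,000 (F), 49,500,000 (E), 43,300,000 (B), 16,500,000 (C), 14,050,000 (D)
Top 4: A, F, E, B.
Each winner pays its own bid: A $85,350,000, F $66,750,000, E $49,500,000, B $43,300,000.

A $85,350,000, F $66,750,000, E $49,500,000, B $43,300,000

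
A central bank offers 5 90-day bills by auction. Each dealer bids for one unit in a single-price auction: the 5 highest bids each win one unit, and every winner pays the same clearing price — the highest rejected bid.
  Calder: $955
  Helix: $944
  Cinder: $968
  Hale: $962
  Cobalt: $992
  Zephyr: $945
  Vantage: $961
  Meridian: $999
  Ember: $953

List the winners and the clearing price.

Bids ranked high→low: 999 (Meridian), 992 (Cobalt), 968 (Cinder), 962 (Hale), 961 (Vantage), 955 (Calder), 953 (Ember), …
Winners (5 units): Meridian, Cobalt, Cinder, Hale, Vantage.
Highest unsuccessful bid: $955 → clearing price.

Meridian, Cobalt, Cinder, Hale, Vantage; each pays $955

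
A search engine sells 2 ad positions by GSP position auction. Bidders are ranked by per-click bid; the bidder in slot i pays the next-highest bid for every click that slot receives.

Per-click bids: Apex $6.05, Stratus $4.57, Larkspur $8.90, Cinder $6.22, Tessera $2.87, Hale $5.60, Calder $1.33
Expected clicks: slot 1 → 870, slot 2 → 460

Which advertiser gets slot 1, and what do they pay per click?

Larkspur; $6.22 per click

Sorting advertisers: $8.90 (Larkspur) > $6.22 (Cinder) > $6.05 (Apex) > …
Slot 1 goes to the first-ranked bidder, Larkspur, who pays the next bid down: $6.22/click.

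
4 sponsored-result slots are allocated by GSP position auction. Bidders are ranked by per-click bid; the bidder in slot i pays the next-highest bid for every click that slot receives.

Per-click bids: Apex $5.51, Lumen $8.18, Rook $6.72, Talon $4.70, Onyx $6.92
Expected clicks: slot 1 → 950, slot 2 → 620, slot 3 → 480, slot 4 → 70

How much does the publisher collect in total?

Total revenue: $13714.20

Ranked by bid: $8.18 (Lumen) > $6.92 (Onyx) > $6.72 (Rook) > $5.51 (Apex) > $4.70 (Talon)
Slot 1: Lumen pays $6.92 × 950 = $6574.00
Slot 2: Onyx pays $6.72 × 620 = $4166.40
Slot 3: Rook pays $5.51 × 480 = $2644.80
Slot 4: Apex pays $4.70 × 70 = $329.00
Total = $13714.20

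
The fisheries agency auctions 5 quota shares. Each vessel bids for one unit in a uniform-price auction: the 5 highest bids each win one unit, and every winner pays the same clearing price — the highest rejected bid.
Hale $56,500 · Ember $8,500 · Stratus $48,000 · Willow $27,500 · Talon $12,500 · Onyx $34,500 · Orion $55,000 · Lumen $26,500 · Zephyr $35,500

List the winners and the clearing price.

Ordering the bids: 56,500 (Hale), 55,000 (Orion), 48,000 (Stratus), 35,500 (Zephyr), 34,500 (Onyx), 27,500 (Willow), 26,500 (Lumen), …
Winners (5 units): Hale, Orion, Stratus, Zephyr, Onyx.
Clearing price = highest rejected bid = $27,500.

Hale, Orion, Stratus, Zephyr, Onyx; each pays $27,500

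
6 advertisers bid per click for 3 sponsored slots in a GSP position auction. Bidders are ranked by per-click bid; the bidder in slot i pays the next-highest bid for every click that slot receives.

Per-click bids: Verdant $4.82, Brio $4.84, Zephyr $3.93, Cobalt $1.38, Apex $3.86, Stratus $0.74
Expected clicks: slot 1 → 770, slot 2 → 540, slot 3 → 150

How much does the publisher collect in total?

Per-click bids in order: $4.84 (Brio) > $4.82 (Verdant) > $3.93 (Zephyr) > $3.86 (Apex) > …
Slot 1: Brio pays $4.82 × 770 = $3711.40
Slot 2: Verdant pays $3.93 × 540 = $2122.20
Slot 3: Zephyr pays $3.86 × 150 = $579.00
Total = $6412.60

Total revenue: $6412.60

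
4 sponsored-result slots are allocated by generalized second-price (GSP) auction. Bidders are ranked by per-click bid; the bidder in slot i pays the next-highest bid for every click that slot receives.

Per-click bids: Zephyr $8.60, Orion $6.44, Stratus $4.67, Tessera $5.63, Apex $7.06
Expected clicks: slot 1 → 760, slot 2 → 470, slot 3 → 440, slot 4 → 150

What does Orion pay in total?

Per-click bids in order: $8.60 (Zephyr) > $7.06 (Apex) > $6.44 (Orion) > $5.63 (Tessera) > $4.67 (Stratus)
Orion holds slot 3 → pays next bid $5.63 × 440 clicks = $2477.20.

Orion pays $2477.20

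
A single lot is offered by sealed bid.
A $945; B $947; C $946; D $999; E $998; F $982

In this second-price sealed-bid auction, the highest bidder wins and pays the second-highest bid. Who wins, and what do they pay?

D pays $998

Bids in order: 999 (D) > 998 (E) > 982 (F) > 947 (B) > 946 (C) > 945 (A)
D wins with the highest bid; price is set by the runner-up at $998.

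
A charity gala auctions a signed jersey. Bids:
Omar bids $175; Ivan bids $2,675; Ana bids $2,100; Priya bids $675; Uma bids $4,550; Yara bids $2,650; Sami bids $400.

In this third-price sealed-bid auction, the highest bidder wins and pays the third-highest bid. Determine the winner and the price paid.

Third-price sealed-bid auction: the highest bidder wins and pays the third-highest bid.
Sorting bids: 4,550 (Uma) > 2,675 (Ivan) > 2,650 (Yara) > 2,100 (Ana) > 675 (Priya) > 400 (Sami) > …
Uma wins; payment is bid #3 in the ranking = $2,650.

Uma pays $2,650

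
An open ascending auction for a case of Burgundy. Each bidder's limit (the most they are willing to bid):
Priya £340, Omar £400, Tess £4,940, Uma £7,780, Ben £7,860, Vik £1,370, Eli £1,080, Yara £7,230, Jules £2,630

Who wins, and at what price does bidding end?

Ben wins at £7,780

Sorting limits: 7,860 (Ben) > 7,780 (Uma) > 7,230 (Yara) > 4,940 (Tess) > 2,630 (Jules) > 1,370 (Vik) > …
Uma is the last rival to drop out, at £7,780; Ben remains and wins at that price.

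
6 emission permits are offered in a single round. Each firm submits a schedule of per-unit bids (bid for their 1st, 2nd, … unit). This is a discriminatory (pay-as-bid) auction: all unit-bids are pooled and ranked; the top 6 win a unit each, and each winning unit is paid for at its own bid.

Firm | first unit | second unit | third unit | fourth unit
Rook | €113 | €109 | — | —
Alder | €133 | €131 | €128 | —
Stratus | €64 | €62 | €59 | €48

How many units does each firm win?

Alder 3, Rook 2, Stratus 1

Pooled unit-bids ranked (top 6): 133 (Alder-1), 131 (Alder-2), 128 (Alder-3), 113 (Rook-1), 109 (Rook-2), 64 (Stratus-1)
Next rejected bid: €62 (not a price — pay-as-bid).
Allocation: Alder 3, Rook 2, Stratus 1.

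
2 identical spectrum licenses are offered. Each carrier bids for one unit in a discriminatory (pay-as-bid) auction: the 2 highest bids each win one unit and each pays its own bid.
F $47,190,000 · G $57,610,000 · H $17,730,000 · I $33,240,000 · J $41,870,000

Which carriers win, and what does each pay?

Ordering the bids: 57,610,000 (G), 47,190,000 (F), 41,870,000 (J), 33,240,000 (I), …
Winners (2 units): G, F.
Each winner pays its own bid: G $57,610,000, F $47,190,000.

G $57,610,000, F $47,190,000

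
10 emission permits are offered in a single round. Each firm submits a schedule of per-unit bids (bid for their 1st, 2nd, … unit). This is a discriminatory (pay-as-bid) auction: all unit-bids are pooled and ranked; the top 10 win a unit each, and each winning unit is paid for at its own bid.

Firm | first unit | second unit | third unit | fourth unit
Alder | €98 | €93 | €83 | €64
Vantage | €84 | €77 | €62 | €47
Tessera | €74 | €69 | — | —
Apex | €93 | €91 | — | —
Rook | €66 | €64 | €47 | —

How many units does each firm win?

Merging the schedules and taking the best 10: 98 (Alder-1), 93 (Alder-2), 93 (Apex-1), 91 (Apex-2), 84 (Vantage-1), 83 (Alder-3), 77 (Vantage-2), 74 (Tessera-1), 69 (Tessera-2), 66 (Rook-1)
Next rejected bid: €64 (not a price — pay-as-bid).
Allocation: Alder 3, Apex 2, Rook 1, Tessera 2, Vantage 2.

Alder 3, Apex 2, Rook 1, Tessera 2, Vantage 2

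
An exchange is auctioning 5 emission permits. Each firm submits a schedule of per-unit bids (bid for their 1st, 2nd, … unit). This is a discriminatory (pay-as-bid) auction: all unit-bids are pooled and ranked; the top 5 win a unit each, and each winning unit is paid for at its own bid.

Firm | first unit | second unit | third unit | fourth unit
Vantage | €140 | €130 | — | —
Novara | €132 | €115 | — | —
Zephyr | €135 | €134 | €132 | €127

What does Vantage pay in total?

Vantage pays €140

Pooled unit-bids ranked (top 5): 140 (Vantage-1), 135 (Zephyr-1), 134 (Zephyr-2), 132 (Novara-1), 132 (Zephyr-3)
Next rejected bid: €130 (not a price — pay-as-bid).
Vantage's winning unit-bids: 140 = €140.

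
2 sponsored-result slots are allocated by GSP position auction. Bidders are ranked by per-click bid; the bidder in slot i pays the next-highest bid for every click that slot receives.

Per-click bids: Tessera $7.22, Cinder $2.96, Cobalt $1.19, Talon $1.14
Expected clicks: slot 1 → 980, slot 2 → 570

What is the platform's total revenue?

Total revenue: $3579.10

Per-click bids in order: $7.22 (Tessera) > $2.96 (Cinder) > $1.19 (Cobalt) > …
Slot 1: Tessera pays $2.96 × 980 = $2900.80
Slot 2: Cinder pays $1.19 × 570 = $678.30
Total = $3579.10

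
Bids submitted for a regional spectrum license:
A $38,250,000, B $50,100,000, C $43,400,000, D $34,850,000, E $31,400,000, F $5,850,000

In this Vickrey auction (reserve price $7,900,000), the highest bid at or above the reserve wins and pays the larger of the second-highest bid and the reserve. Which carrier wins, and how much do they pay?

Vickrey auction (reserve price $7,900,000): the highest bid at or above the reserve wins and pays the larger of the second-highest bid and the reserve.
Bids ranked: 50,100,000 (B) > 43,400,000 (C) > 38,250,000 (A) > 34,850,000 (D) > 31,400,000 (E) > 5,850,000 (F)
Highest eligible bid: B at $50,100,000.
max(second-highest $43,400,000, reserve $7,900,000) = $43,400,000; the reserve does not bind.

B pays $43,400,000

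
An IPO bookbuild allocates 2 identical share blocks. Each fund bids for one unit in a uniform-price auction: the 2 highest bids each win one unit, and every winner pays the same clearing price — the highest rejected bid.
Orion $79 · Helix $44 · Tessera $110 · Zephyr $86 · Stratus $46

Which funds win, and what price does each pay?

Ordering the bids: 110 (Tessera), 86 (Zephyr), 79 (Orion), 46 (Stratus), …
Top 2: Tessera, Zephyr.
Highest unsuccessful bid: $79 → clearing price.

Tessera, Zephyr; each pays $79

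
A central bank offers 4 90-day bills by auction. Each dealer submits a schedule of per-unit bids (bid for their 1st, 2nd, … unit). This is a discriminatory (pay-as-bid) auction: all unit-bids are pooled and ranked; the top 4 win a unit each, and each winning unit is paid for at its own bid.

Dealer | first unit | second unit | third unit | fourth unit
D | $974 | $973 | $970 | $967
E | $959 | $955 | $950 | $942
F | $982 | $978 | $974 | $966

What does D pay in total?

D pays $974

Merging the schedules and taking the best 4: 982 (F-1), 978 (F-2), 974 (D-1), 974 (F-3)
Next rejected bid: $973 (not a price — pay-as-bid).
D's winning unit-bids: 974 = $974.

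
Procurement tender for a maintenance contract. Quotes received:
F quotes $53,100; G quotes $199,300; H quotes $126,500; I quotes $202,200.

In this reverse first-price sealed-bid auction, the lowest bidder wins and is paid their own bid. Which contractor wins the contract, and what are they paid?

Sorting bids: 53,100 (F) < 126,500 (H) < 199,300 (G) < 202,200 (I)
First-price: F is paid what they bid, $53,100.

F is paid $53,100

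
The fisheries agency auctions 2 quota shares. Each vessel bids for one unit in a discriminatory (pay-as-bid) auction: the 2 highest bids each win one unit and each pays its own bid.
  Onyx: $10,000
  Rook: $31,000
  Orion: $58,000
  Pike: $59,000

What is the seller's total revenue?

Ordering the bids: 59,000 (Pike), 58,000 (Orion), 31,000 (Rook), 10,000 (Onyx)
Top 2: Pike, Orion.
Total revenue = 59,000 + 58,000 = $117,000.

Total revenue: $117,000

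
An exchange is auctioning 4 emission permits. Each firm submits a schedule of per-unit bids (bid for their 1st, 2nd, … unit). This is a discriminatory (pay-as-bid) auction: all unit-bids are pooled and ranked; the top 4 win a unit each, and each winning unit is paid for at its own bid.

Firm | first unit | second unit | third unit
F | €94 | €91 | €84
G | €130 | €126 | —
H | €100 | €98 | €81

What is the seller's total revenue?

Pooled unit-bids ranked (top 4): 130 (G-1), 126 (G-2), 100 (H-1), 98 (H-2)
Next rejected bid: €94 (not a price — pay-as-bid).
Each winning unit pays its own bid.
Revenue = 130 + 126 + 100 + 98 = €454.

Total revenue: €454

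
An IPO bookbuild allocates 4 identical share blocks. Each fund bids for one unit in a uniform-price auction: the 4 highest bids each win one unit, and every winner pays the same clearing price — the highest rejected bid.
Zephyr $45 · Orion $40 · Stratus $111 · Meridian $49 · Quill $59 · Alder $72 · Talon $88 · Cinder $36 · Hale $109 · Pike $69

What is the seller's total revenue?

Total revenue: $276

Ordering the bids: 111 (Stratus), 109 (Hale), 88 (Talon), 72 (Alder), 69 (Pike), 59 (Quill), …
Top 4: Stratus, Hale, Talon, Alder.
Clearing price = highest rejected bid = $69.
Total revenue = 4 × $69 = $276.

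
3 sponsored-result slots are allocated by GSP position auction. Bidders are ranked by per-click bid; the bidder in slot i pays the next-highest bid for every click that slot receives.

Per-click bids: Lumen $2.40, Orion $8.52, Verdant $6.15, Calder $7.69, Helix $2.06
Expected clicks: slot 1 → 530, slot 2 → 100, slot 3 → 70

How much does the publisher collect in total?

Per-click bids in order: $8.52 (Orion) > $7.69 (Calder) > $6.15 (Verdant) > $2.40 (Lumen) > …
Slot 1: Orion pays $7.69 × 530 = $4075.70
Slot 2: Calder pays $6.15 × 100 = $615.00
Slot 3: Verdant pays $2.40 × 70 = $168.00
Total = $4858.70

Total revenue: $4858.70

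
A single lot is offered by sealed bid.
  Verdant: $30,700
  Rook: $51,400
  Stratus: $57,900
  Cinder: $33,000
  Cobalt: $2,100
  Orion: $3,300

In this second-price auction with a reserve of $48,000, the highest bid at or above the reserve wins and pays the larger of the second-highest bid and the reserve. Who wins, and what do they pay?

Stratus pays $51,400

Bids in order: 57,900 (Stratus) > 51,400 (Rook) > 33,000 (Cinder) > 30,700 (Verdant) > 3,300 (Orion) > 2,100 (Cobalt)
Stratus has the top bid at or above the reserve ($57,900).
Second-highest bid $51,400 exceeds the reserve $48,000 → payment $51,400.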